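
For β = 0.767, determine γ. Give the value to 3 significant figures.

γ ≈ 1.56

γ = 1/√(1 − β²) = 1/√(1 − 0.767²) = 1/√(0.41171) = 1.56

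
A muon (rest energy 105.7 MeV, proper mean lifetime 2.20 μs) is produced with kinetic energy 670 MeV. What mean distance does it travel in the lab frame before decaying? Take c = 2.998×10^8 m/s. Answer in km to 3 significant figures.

d ≈ 4.80 km

γ = 1 + K/(m₀c²) = 1 + 670/105.7 = 7.3387
β = √(1 − 1/γ²) = 0.99067
Dilated lifetime: γτ₀ = 7.3387 × 2.20 μs = 16.145 μs
d = βc·γτ₀ = 0.99067 × (2.998×10^8 m/s) × 1.6145×10^-5 s = 4.80 km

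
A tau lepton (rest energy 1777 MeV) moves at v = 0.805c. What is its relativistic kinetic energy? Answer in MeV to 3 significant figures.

K ≈ 1220 MeV

γ = 1/√(1 − 0.805²) = 1.6856
K = (γ − 1)m₀c² = (1.6856 − 1) × 1777 MeV = 0.68556 × 1777 MeV = 1220 MeV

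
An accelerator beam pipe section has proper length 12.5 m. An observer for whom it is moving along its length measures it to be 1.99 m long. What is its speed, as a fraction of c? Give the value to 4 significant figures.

γ = L₀/L = 12.5/1.99 = 6.28141
β = √(1 − 1/γ²) = 0.9872

β ≈ 0.9872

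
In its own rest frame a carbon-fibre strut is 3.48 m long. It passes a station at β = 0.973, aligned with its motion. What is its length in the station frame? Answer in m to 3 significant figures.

γ = 1/√(1 − 0.973²) = 4.3327
Length contraction: L = L₀/γ = 3.48/4.3327 = 0.803 m

L ≈ 0.803 m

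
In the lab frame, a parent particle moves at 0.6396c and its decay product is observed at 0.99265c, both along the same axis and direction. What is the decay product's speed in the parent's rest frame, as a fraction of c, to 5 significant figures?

u' ≈ 0.96699c

Inverse velocity addition: u' = (u − v)/(1 − uv/c²)
= (0.99265 − 0.6396)/(1 − 0.99265×0.6396) = 0.35305/0.3651011 = 0.96699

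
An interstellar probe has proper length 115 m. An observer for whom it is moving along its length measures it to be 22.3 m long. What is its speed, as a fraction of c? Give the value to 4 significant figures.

β ≈ 0.9810

γ = L₀/L = 115/22.3 = 5.15695
β = √(1 − 1/γ²) = 0.9810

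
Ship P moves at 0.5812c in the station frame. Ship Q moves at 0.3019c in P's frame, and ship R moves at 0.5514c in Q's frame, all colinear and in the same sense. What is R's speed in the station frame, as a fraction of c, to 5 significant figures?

u ≈ 0.92111c

Compose boost 2: (0.3019 + 0.5812)/(1 + 0.3019×0.5812) = 0.88310/1.175464 = 0.7512776
Compose boost 3: (0.5514 + 0.7512776)/(1 + 0.5514×0.7512776) = 1.302678/1.414254 = 0.92111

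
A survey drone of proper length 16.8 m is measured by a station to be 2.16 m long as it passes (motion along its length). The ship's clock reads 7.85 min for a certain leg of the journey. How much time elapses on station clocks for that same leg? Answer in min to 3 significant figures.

Length contraction ⇒ γ = L₀/L = 16.8/2.16 = 7.7778
Time dilation: Δt = γτ₀ = 7.7778 × 7.85 min = 61.1 min

Δt ≈ 61.1 min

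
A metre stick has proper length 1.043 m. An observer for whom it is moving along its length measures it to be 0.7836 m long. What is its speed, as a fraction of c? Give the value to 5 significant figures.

γ = L₀/L = 1.043/0.7836 = 1.331036
β = √(1 − 1/γ²) = 0.65997

β ≈ 0.65997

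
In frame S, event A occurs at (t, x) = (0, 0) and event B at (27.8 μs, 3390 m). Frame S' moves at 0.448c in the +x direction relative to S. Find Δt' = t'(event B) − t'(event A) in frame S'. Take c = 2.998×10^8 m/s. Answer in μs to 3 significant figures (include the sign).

γ = 1/√(1 − 0.448²) = 1.1185
Δt' = γ(Δt − vΔx/c²) = 1.1185 × (27.8 μs − 0.448×3390 m / (2.998×10^8 m/s))
= 1.1185 × (22.734 μs) = 25.4 μs

Δt' ≈ 25.4 μs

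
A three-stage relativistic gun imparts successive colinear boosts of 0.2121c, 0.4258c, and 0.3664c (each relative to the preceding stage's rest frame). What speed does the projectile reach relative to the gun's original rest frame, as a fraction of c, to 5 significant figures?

Compose boost 2: (0.4258 + 0.2121)/(1 + 0.4258×0.2121) = 0.63790/1.090312 = 0.5850618
Compose boost 3: (0.3664 + 0.5850618)/(1 + 0.3664×0.5850618) = 0.9514618/1.214367 = 0.78350

u ≈ 0.78350c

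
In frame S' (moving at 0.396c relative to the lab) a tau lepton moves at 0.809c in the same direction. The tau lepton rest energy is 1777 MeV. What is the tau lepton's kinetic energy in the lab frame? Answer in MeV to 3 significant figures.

K ≈ 2570 MeV

u_lab = (0.809 + 0.396)/(1 + 0.809×0.396) = 0.912627
γ = 1/√(1 − 0.912627²) = 2.4462
K = (γ − 1)m₀c² = (2.4462 − 1) × 1777 = 1.4462 × 1777 = 2570 MeV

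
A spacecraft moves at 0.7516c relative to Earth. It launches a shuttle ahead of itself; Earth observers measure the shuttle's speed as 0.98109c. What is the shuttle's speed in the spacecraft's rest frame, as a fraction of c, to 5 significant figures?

Inverse velocity addition: u' = (u − v)/(1 − uv/c²)
= (0.98109 − 0.7516)/(1 − 0.98109×0.7516) = 0.22949/0.2626128 = 0.87387

u' ≈ 0.87387c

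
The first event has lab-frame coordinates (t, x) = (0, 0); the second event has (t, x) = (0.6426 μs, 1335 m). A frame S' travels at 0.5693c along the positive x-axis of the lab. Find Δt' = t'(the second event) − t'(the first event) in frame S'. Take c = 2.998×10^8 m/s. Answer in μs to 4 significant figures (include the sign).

γ = 1/√(1 − 0.5693²) = 1.21635
Δt' = γ(Δt − vΔx/c²) = 1.21635 × (0.6426 μs − 0.5693×1335 m / (2.998×10^8 m/s))
= 1.21635 × (-1.89248 μs) = -2.302 μs

Δt' ≈ -2.302 μs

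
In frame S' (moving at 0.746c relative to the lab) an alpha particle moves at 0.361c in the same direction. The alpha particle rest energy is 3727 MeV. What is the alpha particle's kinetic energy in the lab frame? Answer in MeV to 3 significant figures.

u_lab = (0.361 + 0.746)/(1 + 0.361×0.746) = 0.872130
γ = 1/√(1 − 0.872130²) = 2.0438
K = (γ − 1)m₀c² = (2.0438 − 1) × 3727 = 1.0438 × 3727 = 3890 MeV

K ≈ 3890 MeV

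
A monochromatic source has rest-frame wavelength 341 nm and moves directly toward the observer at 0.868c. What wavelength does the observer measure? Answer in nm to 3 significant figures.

λ_obs ≈ 90.6 nm

Relativistic Doppler: λ_obs = λ_src √((1−β)/(1+β))
= 341 × √(0.13200/1.8680) = 341 × 0.26583 = 90.6 nm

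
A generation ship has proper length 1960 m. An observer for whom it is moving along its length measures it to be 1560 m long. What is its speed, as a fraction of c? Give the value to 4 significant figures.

γ = L₀/L = 1960/1560 = 1.25641
β = √(1 − 1/γ²) = 0.6054

β ≈ 0.6054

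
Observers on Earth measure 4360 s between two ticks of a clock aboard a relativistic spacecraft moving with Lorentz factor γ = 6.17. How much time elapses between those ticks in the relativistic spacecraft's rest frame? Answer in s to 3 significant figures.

τ₀ ≈ 707 s

γ = 6.17 (given)
Proper time: τ₀ = Δt/γ = 4360/6.17 = 707 s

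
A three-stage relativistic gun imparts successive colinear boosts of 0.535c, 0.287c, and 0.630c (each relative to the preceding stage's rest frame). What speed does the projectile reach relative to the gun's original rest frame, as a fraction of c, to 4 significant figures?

Compose boost 2: (0.287 + 0.535)/(1 + 0.287×0.535) = 0.8220/1.15355 = 0.712586
Compose boost 3: (0.630 + 0.712586)/(1 + 0.630×0.712586) = 1.34259/1.44893 = 0.9266

u ≈ 0.9266c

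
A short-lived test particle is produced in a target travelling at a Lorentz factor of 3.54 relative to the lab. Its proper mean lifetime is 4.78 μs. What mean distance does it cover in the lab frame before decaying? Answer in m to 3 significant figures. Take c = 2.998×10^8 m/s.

β = √(1 − 1/γ²) = √(1 − 1/3.54²) = 0.95927
Dilated lifetime: Δt = γτ₀ = 3.54 × 4.78 μs = 16.921 μs
d = vΔt = 0.95927c × 16.921 μs = 2.8759×10^8 m/s × 1.6921×10^-5 s = 4870 m

d ≈ 4870 m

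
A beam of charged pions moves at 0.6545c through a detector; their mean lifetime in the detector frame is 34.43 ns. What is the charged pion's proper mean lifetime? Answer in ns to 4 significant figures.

τ₀ ≈ 26.03 ns

γ = 1/√(1 − 0.6545²) = 1.32264
Proper time: τ₀ = Δt/γ = 34.43/1.32264 = 26.03 ns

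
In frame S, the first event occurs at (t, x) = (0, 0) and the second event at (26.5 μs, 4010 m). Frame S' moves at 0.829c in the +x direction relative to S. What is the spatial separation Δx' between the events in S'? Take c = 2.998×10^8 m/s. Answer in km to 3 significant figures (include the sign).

Δx' ≈ -4.61 km

γ = 1/√(1 − 0.829²) = 1.7881
Δx' = γ(Δx − vΔt) = 1.7881 × (4010 m − 0.829×(2.998×10^8 m/s)×26.5×10^-6 s)
= 1.7881 × (-2576.2 m) = -4.61 km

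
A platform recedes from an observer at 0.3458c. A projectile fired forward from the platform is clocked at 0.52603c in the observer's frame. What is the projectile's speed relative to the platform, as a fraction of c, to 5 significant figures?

u' ≈ 0.22030c

Inverse velocity addition: u' = (u − v)/(1 − uv/c²)
= (0.52603 − 0.3458)/(1 − 0.52603×0.3458) = 0.18023/0.8180988 = 0.22030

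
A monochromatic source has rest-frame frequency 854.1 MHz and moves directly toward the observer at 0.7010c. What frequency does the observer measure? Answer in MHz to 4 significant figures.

f_obs ≈ 2037 MHz

Relativistic Doppler: f_obs = f_src √((1+β)/(1−β))
= 854.1 × √(1.70100/0.299000) = 854.1 × 2.38515 = 2037 MHz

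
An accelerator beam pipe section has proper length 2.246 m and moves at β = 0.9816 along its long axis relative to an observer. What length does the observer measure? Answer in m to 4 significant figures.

γ = 1/√(1 − 0.9816²) = 5.23701
Length contraction: L = L₀/γ = 2.246/5.23701 = 0.4289 m

L ≈ 0.4289 m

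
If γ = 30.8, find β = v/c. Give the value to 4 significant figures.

β = √(1 − 1/γ²) = √(1 − 1/30.8²) = √(0.998946) = 0.9995

β ≈ 0.9995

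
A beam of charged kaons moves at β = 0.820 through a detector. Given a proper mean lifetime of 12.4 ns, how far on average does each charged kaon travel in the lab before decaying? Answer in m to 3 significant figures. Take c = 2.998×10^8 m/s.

d ≈ 5.33 m

γ = 1/√(1 − 0.820²) = 1.7471
Dilated lifetime: Δt = γτ₀ = 1.7471 × 12.4 ns = 21.665 ns
d = vΔt = 0.820c × 21.665 ns = 2.4584×10^8 m/s × 2.1665×10^-8 s = 5.33 m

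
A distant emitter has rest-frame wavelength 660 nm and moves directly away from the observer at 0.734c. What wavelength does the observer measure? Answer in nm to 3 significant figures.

λ_obs ≈ 1690 nm

Relativistic Doppler: λ_obs = λ_src √((1+β)/(1−β))
= 660 × √(1.7340/0.26600) = 660 × 2.5532 = 1690 nm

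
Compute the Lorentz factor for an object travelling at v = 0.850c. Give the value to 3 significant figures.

γ ≈ 1.90

γ = 1/√(1 − β²) = 1/√(1 − 0.850²) = 1/√(0.27750) = 1.90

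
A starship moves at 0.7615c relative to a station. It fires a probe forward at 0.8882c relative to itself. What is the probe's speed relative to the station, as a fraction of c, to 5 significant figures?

u ≈ 0.98409c

Relativistic velocity addition: u = (u' + v)/(1 + u'v/c²)
= (0.8882 + 0.7615)/(1 + 0.8882×0.7615) = 1.6497/1.676364 = 0.98409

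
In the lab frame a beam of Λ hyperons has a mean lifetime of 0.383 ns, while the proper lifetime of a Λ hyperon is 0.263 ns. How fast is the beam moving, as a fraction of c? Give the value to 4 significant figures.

β ≈ 0.7270

γ = Δt/τ₀ = 0.383/0.263 = 1.45627
β = √(1 − 1/γ²) = √(1 − 1/1.45627²) = 0.7270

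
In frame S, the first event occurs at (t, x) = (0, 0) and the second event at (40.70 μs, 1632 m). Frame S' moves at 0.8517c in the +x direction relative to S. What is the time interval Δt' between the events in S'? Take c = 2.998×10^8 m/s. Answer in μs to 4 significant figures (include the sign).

Δt' ≈ 68.82 μs

γ = 1/√(1 − 0.8517²) = 1.90829
Δt' = γ(Δt − vΔx/c²) = 1.90829 × (40.70 μs − 0.8517×1632 m / (2.998×10^8 m/s))
= 1.90829 × (36.0637 μs) = 68.82 μs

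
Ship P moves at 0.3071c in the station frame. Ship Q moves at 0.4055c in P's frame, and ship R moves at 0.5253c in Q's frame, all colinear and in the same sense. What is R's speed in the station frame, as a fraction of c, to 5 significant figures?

u ≈ 0.86954c

Compose boost 2: (0.4055 + 0.3071)/(1 + 0.4055×0.3071) = 0.71260/1.124529 = 0.6336875
Compose boost 3: (0.5253 + 0.6336875)/(1 + 0.5253×0.6336875) = 1.158987/1.332876 = 0.86954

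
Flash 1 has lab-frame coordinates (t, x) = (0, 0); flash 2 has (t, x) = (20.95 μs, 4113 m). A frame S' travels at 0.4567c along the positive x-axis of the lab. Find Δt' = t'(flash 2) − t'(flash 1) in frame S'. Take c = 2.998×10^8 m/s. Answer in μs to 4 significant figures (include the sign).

γ = 1/√(1 − 0.4567²) = 1.12407
Δt' = γ(Δt − vΔx/c²) = 1.12407 × (20.95 μs − 0.4567×4113 m / (2.998×10^8 m/s))
= 1.12407 × (14.6845 μs) = 16.51 μs

Δt' ≈ 16.51 μs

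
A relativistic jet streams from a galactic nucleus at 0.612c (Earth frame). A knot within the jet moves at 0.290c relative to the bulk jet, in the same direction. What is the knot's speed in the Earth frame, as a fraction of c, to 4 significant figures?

u ≈ 0.7660c

Relativistic velocity addition: u = (u' + v)/(1 + u'v/c²)
= (0.290 + 0.612)/(1 + 0.290×0.612) = 0.9020/1.17748 = 0.7660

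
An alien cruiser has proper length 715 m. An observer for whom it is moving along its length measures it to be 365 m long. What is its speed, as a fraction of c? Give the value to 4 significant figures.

γ = L₀/L = 715/365 = 1.95890
β = √(1 − 1/γ²) = 0.8599

β ≈ 0.8599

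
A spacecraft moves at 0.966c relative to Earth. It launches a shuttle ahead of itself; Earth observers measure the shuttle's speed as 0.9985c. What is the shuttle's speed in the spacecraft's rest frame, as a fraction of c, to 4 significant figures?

Inverse velocity addition: u' = (u − v)/(1 − uv/c²)
= (0.9985 − 0.966)/(1 − 0.9985×0.966) = 0.03250/0.0354490 = 0.9168

u' ≈ 0.9168c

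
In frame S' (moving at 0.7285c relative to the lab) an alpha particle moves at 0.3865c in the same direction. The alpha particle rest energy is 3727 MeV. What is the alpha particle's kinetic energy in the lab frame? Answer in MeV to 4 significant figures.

u_lab = (0.3865 + 0.7285)/(1 + 0.3865×0.7285) = 0.8700298
γ = 1/√(1 − 0.8700298²) = 2.02840
K = (γ − 1)m₀c² = (2.02840 − 1) × 3727 = 1.02840 × 3727 = 3833 MeV

K ≈ 3833 MeV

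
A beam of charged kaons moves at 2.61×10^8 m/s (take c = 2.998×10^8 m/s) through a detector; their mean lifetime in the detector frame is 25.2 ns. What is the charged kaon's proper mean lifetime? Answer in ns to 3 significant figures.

τ₀ ≈ 12.4 ns

β = v/c = 2.61×10^8 / 2.998×10^8 = 0.87058
γ = 1/√(1 − 0.87058²) = 2.0324
Proper time: τ₀ = Δt/γ = 25.2/2.0324 = 12.4 ns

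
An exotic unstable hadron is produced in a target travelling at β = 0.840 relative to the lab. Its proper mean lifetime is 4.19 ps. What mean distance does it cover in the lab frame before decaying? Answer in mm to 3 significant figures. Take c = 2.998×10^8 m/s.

γ = 1/√(1 − 0.840²) = 1.8430
Dilated lifetime: Δt = γτ₀ = 1.8430 × 4.19 ps = 7.7223 ps
d = vΔt = 0.840c × 7.7223 ps = 2.5183×10^8 m/s × 7.7223×10^-12 s = 1.94 mm

d ≈ 1.94 mm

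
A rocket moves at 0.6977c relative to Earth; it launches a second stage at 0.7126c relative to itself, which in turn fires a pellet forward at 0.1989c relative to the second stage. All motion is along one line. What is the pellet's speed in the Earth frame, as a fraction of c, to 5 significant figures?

Compose boost 2: (0.7126 + 0.6977)/(1 + 0.7126×0.6977) = 1.4103/1.497181 = 0.9419703
Compose boost 3: (0.1989 + 0.9419703)/(1 + 0.1989×0.9419703) = 1.140870/1.187358 = 0.96085

u ≈ 0.96085c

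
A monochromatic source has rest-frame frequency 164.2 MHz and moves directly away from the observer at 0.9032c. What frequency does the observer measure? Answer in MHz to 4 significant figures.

Relativistic Doppler: f_obs = f_src √((1−β)/(1+β))
= 164.2 × √(0.0968000/1.90320) = 164.2 × 0.225525 = 37.03 MHz

f_obs ≈ 37.03 MHz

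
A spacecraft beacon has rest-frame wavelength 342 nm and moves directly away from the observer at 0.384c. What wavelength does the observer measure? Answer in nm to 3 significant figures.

λ_obs ≈ 513 nm

Relativistic Doppler: λ_obs = λ_src √((1+β)/(1−β))
= 342 × √(1.3840/0.61600) = 342 × 1.4989 = 513 nm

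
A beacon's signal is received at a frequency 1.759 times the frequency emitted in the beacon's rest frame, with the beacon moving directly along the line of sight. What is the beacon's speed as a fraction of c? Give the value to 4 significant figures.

f_obs/f_src = √((1+β)/(1−β)) = 1.759  ⇒  (1+β)/(1−β) = 3.09408
β = |1 − D²|/(1 + D²) = |1 − 3.09408|/(1 + 3.09408) = 0.5115

β ≈ 0.5115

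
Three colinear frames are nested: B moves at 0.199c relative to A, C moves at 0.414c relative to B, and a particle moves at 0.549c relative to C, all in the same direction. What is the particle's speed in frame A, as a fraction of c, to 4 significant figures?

Compose boost 2: (0.414 + 0.199)/(1 + 0.414×0.199) = 0.6130/1.08239 = 0.566341
Compose boost 3: (0.549 + 0.566341)/(1 + 0.549×0.566341) = 1.11534/1.31092 = 0.8508

u ≈ 0.8508c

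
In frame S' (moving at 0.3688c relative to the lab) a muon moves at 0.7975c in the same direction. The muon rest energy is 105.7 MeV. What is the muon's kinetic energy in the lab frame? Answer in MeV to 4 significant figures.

u_lab = (0.7975 + 0.3688)/(1 + 0.7975×0.3688) = 0.9012316
γ = 1/√(1 − 0.9012316²) = 2.30767
K = (γ − 1)m₀c² = (2.30767 − 1) × 105.7 = 1.30767 × 105.7 = 138.2 MeV

K ≈ 138.2 MeV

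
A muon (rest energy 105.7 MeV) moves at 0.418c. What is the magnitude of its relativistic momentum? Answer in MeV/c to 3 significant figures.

p ≈ 48.6 MeV/c

γ = 1/√(1 − 0.418²) = 1.1008
p = γβm₀c = 1.1008 × 0.418 × 105.7 MeV/c = 48.6 MeV/c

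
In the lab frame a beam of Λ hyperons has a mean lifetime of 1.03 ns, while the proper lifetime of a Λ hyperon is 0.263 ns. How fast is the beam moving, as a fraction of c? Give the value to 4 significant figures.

β ≈ 0.9669

γ = Δt/τ₀ = 1.03/0.263 = 3.91635
β = √(1 − 1/γ²) = √(1 − 1/3.91635²) = 0.9669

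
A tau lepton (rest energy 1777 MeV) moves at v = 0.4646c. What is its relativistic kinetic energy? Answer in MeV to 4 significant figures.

γ = 1/√(1 − 0.4646²) = 1.12928
K = (γ − 1)m₀c² = (1.12928 − 1) × 1777 MeV = 0.129279 × 1777 MeV = 229.7 MeV

K ≈ 229.7 MeV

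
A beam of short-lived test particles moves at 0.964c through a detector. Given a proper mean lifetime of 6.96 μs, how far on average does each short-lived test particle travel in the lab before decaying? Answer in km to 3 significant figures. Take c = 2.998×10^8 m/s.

γ = 1/√(1 − 0.964²) = 3.7608
Dilated lifetime: Δt = γτ₀ = 3.7608 × 6.96 μs = 26.175 μs
d = vΔt = 0.964c × 26.175 μs = 2.8901×10^8 m/s × 2.6175×10^-5 s = 7.56 km

d ≈ 7.56 km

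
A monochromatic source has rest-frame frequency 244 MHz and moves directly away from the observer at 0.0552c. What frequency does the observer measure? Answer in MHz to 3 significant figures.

Relativistic Doppler: f_obs = f_src √((1−β)/(1+β))
= 244 × √(0.94480/1.0552) = 244 × 0.94624 = 231 MHz

f_obs ≈ 231 MHz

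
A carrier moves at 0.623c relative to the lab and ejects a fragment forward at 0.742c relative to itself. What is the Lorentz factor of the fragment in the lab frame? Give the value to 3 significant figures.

u_lab = (0.742 + 0.623)/(1 + 0.742×0.623) = 1.365/1.46227 = 0.933483
γ = 1/√(1 − 0.933483²) = 2.79

γ ≈ 2.79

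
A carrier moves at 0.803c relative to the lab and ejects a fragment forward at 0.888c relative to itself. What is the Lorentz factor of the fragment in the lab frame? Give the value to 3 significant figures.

u_lab = (0.888 + 0.803)/(1 + 0.888×0.803) = 1.691/1.71306 = 0.987120
γ = 1/√(1 − 0.987120²) = 6.25

γ ≈ 6.25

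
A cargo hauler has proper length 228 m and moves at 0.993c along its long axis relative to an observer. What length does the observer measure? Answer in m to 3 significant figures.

γ = 1/√(1 − 0.993²) = 8.4664
Length contraction: L = L₀/γ = 228/8.4664 = 26.9 m

L ≈ 26.9 m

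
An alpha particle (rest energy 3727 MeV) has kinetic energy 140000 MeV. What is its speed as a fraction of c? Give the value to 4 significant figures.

β ≈ 0.9997

γ = 1 + K/(m₀c²) = 1 + 140000/3727 = 38.5637
β = √(1 − 1/γ²) = 0.9997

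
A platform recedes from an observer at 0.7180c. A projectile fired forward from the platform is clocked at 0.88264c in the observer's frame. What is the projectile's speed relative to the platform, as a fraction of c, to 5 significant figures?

Inverse velocity addition: u' = (u − v)/(1 − uv/c²)
= (0.88264 − 0.7180)/(1 − 0.88264×0.7180) = 0.16464/0.3662645 = 0.44951

u' ≈ 0.44951c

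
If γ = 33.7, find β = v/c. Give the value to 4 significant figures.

β = √(1 − 1/γ²) = √(1 − 1/33.7²) = √(0.999119) = 0.9996

β ≈ 0.9996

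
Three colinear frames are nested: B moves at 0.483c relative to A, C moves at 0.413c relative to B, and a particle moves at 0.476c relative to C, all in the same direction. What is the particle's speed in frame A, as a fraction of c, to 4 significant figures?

Compose boost 2: (0.413 + 0.483)/(1 + 0.413×0.483) = 0.8960/1.19948 = 0.746991
Compose boost 3: (0.476 + 0.746991)/(1 + 0.476×0.746991) = 1.22299/1.35557 = 0.9022

u ≈ 0.9022c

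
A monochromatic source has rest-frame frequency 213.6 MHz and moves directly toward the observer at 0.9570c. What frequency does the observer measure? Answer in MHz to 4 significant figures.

f_obs ≈ 1441 MHz

Relativistic Doppler: f_obs = f_src √((1+β)/(1−β))
= 213.6 × √(1.95700/0.0430000) = 213.6 × 6.74623 = 1441 MHz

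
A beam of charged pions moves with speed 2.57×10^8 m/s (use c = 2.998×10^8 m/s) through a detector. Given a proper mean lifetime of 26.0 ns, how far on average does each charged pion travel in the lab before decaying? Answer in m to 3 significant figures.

β = v/c = 2.57×10^8 / 2.998×10^8 = 0.85724
γ = 1/√(1 − 0.85724²) = 1.9420
Dilated lifetime: Δt = γτ₀ = 1.9420 × 26.0 ns = 50.493 ns
d = vΔt = 0.85724c × 50.493 ns = 2.5700×10^8 m/s × 5.0493×10^-8 s = 13.0 m

d ≈ 13.0 m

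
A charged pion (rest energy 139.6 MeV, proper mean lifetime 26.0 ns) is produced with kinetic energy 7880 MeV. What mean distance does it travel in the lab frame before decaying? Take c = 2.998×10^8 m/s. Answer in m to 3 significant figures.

γ = 1 + K/(m₀c²) = 1 + 7880/139.6 = 57.447
β = √(1 − 1/γ²) = 0.99985
Dilated lifetime: γτ₀ = 57.447 × 26.0 ns = 1493.6 ns
d = βc·γτ₀ = 0.99985 × (2.998×10^8 m/s) × 1.4936×10^-6 s = 448 m

d ≈ 448 m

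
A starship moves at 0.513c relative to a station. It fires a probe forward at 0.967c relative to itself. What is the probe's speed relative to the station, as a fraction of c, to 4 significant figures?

u ≈ 0.9893c

Relativistic velocity addition: u = (u' + v)/(1 + u'v/c²)
= (0.967 + 0.513)/(1 + 0.967×0.513) = 1.480/1.49607 = 0.9893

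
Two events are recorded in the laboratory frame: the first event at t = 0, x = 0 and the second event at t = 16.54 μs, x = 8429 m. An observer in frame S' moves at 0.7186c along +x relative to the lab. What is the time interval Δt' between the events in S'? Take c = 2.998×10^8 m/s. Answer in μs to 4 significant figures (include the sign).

Δt' ≈ -5.268 μs

γ = 1/√(1 − 0.7186²) = 1.43797
Δt' = γ(Δt − vΔx/c²) = 1.43797 × (16.54 μs − 0.7186×8429 m / (2.998×10^8 m/s))
= 1.43797 × (-3.66373 μs) = -5.268 μs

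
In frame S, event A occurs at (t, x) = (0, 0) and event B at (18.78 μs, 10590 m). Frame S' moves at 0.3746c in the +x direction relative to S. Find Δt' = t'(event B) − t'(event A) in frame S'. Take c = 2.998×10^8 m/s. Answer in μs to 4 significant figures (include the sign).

Δt' ≈ 5.983 μs

γ = 1/√(1 − 0.3746²) = 1.07853
Δt' = γ(Δt − vΔx/c²) = 1.07853 × (18.78 μs − 0.3746×10590 m / (2.998×10^8 m/s))
= 1.07853 × (5.54780 μs) = 5.983 μs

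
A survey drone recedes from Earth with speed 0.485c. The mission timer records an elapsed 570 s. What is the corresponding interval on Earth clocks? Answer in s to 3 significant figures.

Δt ≈ 652 s

γ = 1/√(1 − 0.485²) = 1.1435
Time dilation: Δt = γτ₀ = 1.1435 × 570 s = 652 s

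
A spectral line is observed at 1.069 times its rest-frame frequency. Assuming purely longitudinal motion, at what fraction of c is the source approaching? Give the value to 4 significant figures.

β ≈ 0.06662

f_obs/f_src = √((1+β)/(1−β)) = 1.069  ⇒  (1+β)/(1−β) = 1.14276
β = |1 − D²|/(1 + D²) = |1 − 1.14276|/(1 + 1.14276) = 0.06662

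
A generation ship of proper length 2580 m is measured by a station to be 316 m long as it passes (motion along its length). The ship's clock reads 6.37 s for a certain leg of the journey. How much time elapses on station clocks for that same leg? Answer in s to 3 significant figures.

Δt ≈ 52.0 s

Length contraction ⇒ γ = L₀/L = 2580/316 = 8.1646
Time dilation: Δt = γτ₀ = 8.1646 × 6.37 s = 52.0 s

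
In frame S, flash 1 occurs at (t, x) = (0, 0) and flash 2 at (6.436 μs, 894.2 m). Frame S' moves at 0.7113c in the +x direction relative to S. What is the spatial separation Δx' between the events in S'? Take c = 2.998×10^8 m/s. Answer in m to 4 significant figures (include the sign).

Δx' ≈ -680.4 m

γ = 1/√(1 − 0.7113²) = 1.42270
Δx' = γ(Δx − vΔt) = 1.42270 × (894.2 m − 0.7113×(2.998×10^8 m/s)×6.436×10^-6 s)
= 1.42270 × (-478.262 m) = -680.4 m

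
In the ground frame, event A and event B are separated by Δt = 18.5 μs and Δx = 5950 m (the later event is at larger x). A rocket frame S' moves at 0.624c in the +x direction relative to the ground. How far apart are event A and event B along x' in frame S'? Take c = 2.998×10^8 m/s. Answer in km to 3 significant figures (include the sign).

γ = 1/√(1 − 0.624²) = 1.2797
Δx' = γ(Δx − vΔt) = 1.2797 × (5950 m − 0.624×(2.998×10^8 m/s)×18.5×10^-6 s)
= 1.2797 × (2489.1 m) = 3.19 km

Δx' ≈ 3.19 km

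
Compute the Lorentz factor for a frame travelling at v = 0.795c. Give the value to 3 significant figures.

γ = 1/√(1 − β²) = 1/√(1 − 0.795²) = 1/√(0.36797) = 1.65

γ ≈ 1.65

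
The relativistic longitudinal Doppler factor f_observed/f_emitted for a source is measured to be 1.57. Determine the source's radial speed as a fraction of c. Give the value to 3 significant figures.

β ≈ 0.423

f_obs/f_src = √((1+β)/(1−β)) = 1.57  ⇒  (1+β)/(1−β) = 2.4649
β = |1 − D²|/(1 + D²) = |1 − 2.4649|/(1 + 2.4649) = 0.423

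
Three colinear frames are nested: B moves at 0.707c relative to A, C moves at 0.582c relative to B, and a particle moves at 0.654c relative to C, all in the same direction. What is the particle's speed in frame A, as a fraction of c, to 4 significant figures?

u ≈ 0.9812c

Compose boost 2: (0.582 + 0.707)/(1 + 0.582×0.707) = 1.289/1.41147 = 0.913230
Compose boost 3: (0.654 + 0.913230)/(1 + 0.654×0.913230) = 1.56723/1.59725 = 0.9812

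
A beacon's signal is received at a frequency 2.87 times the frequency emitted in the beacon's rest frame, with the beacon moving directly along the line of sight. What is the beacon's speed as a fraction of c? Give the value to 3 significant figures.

f_obs/f_src = √((1+β)/(1−β)) = 2.87  ⇒  (1+β)/(1−β) = 8.2369
β = |1 − D²|/(1 + D²) = |1 − 8.2369|/(1 + 8.2369) = 0.783

β ≈ 0.783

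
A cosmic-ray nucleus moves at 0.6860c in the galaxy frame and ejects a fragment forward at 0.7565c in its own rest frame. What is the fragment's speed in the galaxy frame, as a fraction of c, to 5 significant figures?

u ≈ 0.94966c

Compose boost 2: (0.7565 + 0.6860)/(1 + 0.7565×0.6860) = 1.4425/1.518959 = 0.94966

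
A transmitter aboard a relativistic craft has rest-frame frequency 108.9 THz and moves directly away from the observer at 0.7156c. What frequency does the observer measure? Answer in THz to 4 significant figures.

f_obs ≈ 44.34 THz

Relativistic Doppler: f_obs = f_src √((1−β)/(1+β))
= 108.9 × √(0.284400/1.71560) = 108.9 × 0.407152 = 44.34 THz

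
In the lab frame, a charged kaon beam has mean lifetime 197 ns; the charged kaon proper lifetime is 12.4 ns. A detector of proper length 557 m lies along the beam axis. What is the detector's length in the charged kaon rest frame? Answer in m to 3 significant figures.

Time dilation ⇒ γ = Δt/τ₀ = 197/12.4 = 15.887
Length contraction: L = L₀/γ = 557/15.887 = 35.1 m

L ≈ 35.1 m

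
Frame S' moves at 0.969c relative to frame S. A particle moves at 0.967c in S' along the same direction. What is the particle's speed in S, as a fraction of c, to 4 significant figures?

Relativistic velocity addition: u = (u' + v)/(1 + u'v/c²)
= (0.967 + 0.969)/(1 + 0.967×0.969) = 1.936/1.93702 = 0.9995

u ≈ 0.9995c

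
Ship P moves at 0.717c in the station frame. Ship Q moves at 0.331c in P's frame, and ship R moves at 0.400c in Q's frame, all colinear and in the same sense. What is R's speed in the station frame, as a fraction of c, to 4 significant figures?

u ≈ 0.9314c

Compose boost 2: (0.331 + 0.717)/(1 + 0.331×0.717) = 1.048/1.23733 = 0.846987
Compose boost 3: (0.400 + 0.846987)/(1 + 0.400×0.846987) = 1.24699/1.33879 = 0.9314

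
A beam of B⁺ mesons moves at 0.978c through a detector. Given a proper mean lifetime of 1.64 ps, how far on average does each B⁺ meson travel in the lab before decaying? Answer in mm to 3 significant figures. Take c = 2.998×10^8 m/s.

γ = 1/√(1 − 0.978²) = 4.7938
Dilated lifetime: Δt = γτ₀ = 4.7938 × 1.64 ps = 7.8618 ps
d = vΔt = 0.978c × 7.8618 ps = 2.9320×10^8 m/s × 7.8618×10^-12 s = 2.31 mm

d ≈ 2.31 mm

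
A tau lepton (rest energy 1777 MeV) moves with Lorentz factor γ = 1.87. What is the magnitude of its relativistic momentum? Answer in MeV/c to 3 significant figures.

p ≈ 2810 MeV/c

β = √(1 − 1/γ²) = √(1 − 1/1.87²) = 0.84500
p = γβm₀c = 1.87 × 0.84500 × 1777 MeV/c = 2810 MeV/c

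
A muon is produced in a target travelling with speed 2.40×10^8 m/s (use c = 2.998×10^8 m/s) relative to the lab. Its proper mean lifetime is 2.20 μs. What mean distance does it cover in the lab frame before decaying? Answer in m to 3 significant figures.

d ≈ 881 m

β = v/c = 2.40×10^8 / 2.998×10^8 = 0.80053
γ = 1/√(1 − 0.80053²) = 1.6686
Dilated lifetime: Δt = γτ₀ = 1.6686 × 2.20 μs = 3.6710 μs
d = vΔt = 0.80053c × 3.6710 μs = 2.4000×10^8 m/s × 3.6710×10^-6 s = 881 m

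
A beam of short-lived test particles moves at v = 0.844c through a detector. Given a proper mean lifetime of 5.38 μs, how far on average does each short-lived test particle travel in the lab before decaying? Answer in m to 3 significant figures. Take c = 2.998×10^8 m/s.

γ = 1/√(1 − 0.844²) = 1.8645
Dilated lifetime: Δt = γτ₀ = 1.8645 × 5.38 μs = 10.031 μs
d = vΔt = 0.844c × 10.031 μs = 2.5303×10^8 m/s × 1.0031×10^-5 s = 2540 m

d ≈ 2540 m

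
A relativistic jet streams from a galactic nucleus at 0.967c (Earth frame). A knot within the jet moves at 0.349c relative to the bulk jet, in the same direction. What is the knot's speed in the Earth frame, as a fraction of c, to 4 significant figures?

Relativistic velocity addition: u = (u' + v)/(1 + u'v/c²)
= (0.349 + 0.967)/(1 + 0.349×0.967) = 1.316/1.33748 = 0.9839

u ≈ 0.9839c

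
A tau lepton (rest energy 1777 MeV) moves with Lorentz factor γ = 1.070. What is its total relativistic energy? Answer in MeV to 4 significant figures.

γ = 1.070 (given)
E = γm₀c² = 1.070 × 1777 MeV = 1901 MeV

E ≈ 1901 MeV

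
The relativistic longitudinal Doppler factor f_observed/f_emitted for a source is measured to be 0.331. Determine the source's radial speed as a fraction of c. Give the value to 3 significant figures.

β ≈ 0.803

f_obs/f_src = √((1−β)/(1+β)) = 0.331  ⇒  (1−β)/(1+β) = 0.10956
β = |1 − D²|/(1 + D²) = |1 − 0.10956|/(1 + 0.10956) = 0.803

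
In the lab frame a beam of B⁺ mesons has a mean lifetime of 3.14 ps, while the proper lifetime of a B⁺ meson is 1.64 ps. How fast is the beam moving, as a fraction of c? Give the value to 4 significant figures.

β ≈ 0.8528

γ = Δt/τ₀ = 3.14/1.64 = 1.91463
β = √(1 − 1/γ²) = √(1 − 1/1.91463²) = 0.8528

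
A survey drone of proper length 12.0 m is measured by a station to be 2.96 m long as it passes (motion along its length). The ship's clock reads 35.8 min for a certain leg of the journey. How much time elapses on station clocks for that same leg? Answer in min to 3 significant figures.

Δt ≈ 145 min

Length contraction ⇒ γ = L₀/L = 12.0/2.96 = 4.0541
Time dilation: Δt = γτ₀ = 4.0541 × 35.8 min = 145 min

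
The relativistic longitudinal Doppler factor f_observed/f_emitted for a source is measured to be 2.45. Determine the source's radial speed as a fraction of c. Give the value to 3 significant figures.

β ≈ 0.714

f_obs/f_src = √((1+β)/(1−β)) = 2.45  ⇒  (1+β)/(1−β) = 6.0025
β = |1 − D²|/(1 + D²) = |1 − 6.0025|/(1 + 6.0025) = 0.714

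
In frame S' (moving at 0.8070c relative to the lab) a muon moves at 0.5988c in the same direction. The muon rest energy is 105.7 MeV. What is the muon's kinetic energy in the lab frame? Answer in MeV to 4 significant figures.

K ≈ 225.8 MeV

u_lab = (0.5988 + 0.8070)/(1 + 0.5988×0.8070) = 0.9477953
γ = 1/√(1 − 0.9477953²) = 3.13598
K = (γ − 1)m₀c² = (3.13598 − 1) × 105.7 = 2.13598 × 105.7 = 225.8 MeV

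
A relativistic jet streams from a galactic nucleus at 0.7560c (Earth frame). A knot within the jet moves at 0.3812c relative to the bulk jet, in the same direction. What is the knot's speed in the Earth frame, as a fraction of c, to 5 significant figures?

Relativistic velocity addition: u = (u' + v)/(1 + u'v/c²)
= (0.3812 + 0.7560)/(1 + 0.3812×0.7560) = 1.1372/1.288187 = 0.88279

u ≈ 0.88279c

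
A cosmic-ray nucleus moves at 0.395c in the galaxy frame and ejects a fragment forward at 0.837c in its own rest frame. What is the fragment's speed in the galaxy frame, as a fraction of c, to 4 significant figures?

u ≈ 0.9259c

Compose boost 2: (0.837 + 0.395)/(1 + 0.837×0.395) = 1.232/1.33061 = 0.9259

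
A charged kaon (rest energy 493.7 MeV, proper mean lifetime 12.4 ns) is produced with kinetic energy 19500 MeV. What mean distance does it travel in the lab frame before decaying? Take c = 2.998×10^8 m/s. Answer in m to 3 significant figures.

γ = 1 + K/(m₀c²) = 1 + 19500/493.7 = 40.498
β = √(1 − 1/γ²) = 0.99970
Dilated lifetime: γτ₀ = 40.498 × 12.4 ns = 502.17 ns
d = βc·γτ₀ = 0.99970 × (2.998×10^8 m/s) × 5.0217×10^-7 s = 151 m

d ≈ 151 m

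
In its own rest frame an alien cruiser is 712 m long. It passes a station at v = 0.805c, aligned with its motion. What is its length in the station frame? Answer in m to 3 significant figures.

L ≈ 422 m

γ = 1/√(1 − 0.805²) = 1.6856
Length contraction: L = L₀/γ = 712/1.6856 = 422 m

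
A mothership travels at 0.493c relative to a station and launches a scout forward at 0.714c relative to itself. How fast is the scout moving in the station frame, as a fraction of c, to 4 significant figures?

u ≈ 0.8928c

Compose boost 2: (0.714 + 0.493)/(1 + 0.714×0.493) = 1.207/1.35200 = 0.8928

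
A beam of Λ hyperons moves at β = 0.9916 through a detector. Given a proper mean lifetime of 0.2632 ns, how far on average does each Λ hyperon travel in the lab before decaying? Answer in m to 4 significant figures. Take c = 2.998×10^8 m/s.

d ≈ 0.6049 m

γ = 1/√(1 − 0.9916²) = 7.73142
Dilated lifetime: Δt = γτ₀ = 7.73142 × 0.2632 ns = 2.03491 ns
d = vΔt = 0.9916c × 2.03491 ns = 2.97282×10^8 m/s × 2.03491×10^-9 s = 0.6049 m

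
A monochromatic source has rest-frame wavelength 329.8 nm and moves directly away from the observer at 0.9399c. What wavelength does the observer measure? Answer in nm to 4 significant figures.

λ_obs ≈ 1874 nm

Relativistic Doppler: λ_obs = λ_src √((1+β)/(1−β))
= 329.8 × √(1.93990/0.0601000) = 329.8 × 5.68136 = 1874 nm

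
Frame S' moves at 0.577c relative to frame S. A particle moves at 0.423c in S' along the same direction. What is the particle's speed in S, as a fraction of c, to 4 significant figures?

u ≈ 0.8038c

Relativistic velocity addition: u = (u' + v)/(1 + u'v/c²)
= (0.423 + 0.577)/(1 + 0.423×0.577) = 1.000/1.24407 = 0.8038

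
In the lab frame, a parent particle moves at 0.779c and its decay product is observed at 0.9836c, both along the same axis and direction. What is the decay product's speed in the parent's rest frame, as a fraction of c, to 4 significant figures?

u' ≈ 0.8752c

Inverse velocity addition: u' = (u − v)/(1 − uv/c²)
= (0.9836 − 0.779)/(1 − 0.9836×0.779) = 0.2046/0.233776 = 0.8752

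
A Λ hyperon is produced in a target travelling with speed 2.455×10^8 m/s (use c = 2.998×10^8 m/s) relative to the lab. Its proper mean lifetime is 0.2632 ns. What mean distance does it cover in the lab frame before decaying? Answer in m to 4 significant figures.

β = v/c = 2.455×10^8 / 2.998×10^8 = 0.818879
γ = 1/√(1 − 0.818879²) = 1.74226
Dilated lifetime: Δt = γτ₀ = 1.74226 × 0.2632 ns = 0.458564 ns
d = vΔt = 0.818879c × 0.458564 ns = 2.45500×10^8 m/s × 4.58564×10^-10 s = 0.1126 m

d ≈ 0.1126 m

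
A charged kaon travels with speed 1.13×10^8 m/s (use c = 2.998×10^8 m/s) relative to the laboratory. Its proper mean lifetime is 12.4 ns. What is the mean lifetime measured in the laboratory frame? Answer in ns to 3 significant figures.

Δt ≈ 13.4 ns

β = v/c = 1.13×10^8 / 2.998×10^8 = 0.37692
γ = 1/√(1 − 0.37692²) = 1.0796
Time dilation: Δt = γτ₀ = 1.0796 × 12.4 ns = 13.4 ns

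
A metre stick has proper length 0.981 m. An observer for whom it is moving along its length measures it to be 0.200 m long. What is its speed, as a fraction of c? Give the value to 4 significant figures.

β ≈ 0.9790

γ = L₀/L = 0.981/0.200 = 4.90500
β = √(1 − 1/γ²) = 0.9790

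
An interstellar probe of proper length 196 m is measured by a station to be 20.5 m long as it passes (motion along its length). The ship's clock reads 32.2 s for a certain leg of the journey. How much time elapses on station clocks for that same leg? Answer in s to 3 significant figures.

Δt ≈ 308 s

Length contraction ⇒ γ = L₀/L = 196/20.5 = 9.5610
Time dilation: Δt = γτ₀ = 9.5610 × 32.2 s = 308 s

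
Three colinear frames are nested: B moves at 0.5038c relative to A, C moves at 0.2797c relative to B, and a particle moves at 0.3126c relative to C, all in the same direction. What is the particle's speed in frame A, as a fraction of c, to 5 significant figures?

Compose boost 2: (0.2797 + 0.5038)/(1 + 0.2797×0.5038) = 0.78350/1.140913 = 0.6867308
Compose boost 3: (0.3126 + 0.6867308)/(1 + 0.3126×0.6867308) = 0.9993308/1.214672 = 0.82272

u ≈ 0.82272c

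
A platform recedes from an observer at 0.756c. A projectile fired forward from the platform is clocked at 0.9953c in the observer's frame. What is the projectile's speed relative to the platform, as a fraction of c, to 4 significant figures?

u' ≈ 0.9667c

Inverse velocity addition: u' = (u − v)/(1 − uv/c²)
= (0.9953 − 0.756)/(1 − 0.9953×0.756) = 0.2393/0.247553 = 0.9667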